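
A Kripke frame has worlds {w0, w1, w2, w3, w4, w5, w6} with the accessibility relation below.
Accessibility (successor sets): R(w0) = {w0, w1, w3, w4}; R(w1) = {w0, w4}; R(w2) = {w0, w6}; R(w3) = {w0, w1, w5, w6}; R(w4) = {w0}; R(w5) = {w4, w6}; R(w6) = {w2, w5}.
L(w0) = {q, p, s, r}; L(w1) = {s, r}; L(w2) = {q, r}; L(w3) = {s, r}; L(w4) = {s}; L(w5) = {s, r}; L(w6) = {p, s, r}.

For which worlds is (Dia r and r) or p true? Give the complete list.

w0, w1, w2, w3, w5, w6

Recall that Dia ψ holds at a world iff ψ holds at some accessible world.
Let φ = (Dia r and r) or p. Evaluate φ at each world:
  w0 (successors {w0, w1, w3, w4}): φ is true.
  w1 (successors {w0, w4}): φ is true.
  w2 (successors {w0, w6}): φ is true.
  w3 (successors {w0, w1, w5, w6}): φ is true.
  w4 (successors {w0}): φ is false.
  w5 (successors {w4, w6}): φ is true.
  w6 (successors {w2, w5}): φ is true.
For instance, at w3:
  At w3: Dia r and r is true, p is false, so (Dia r and r) or p is true.
    At w3: Dia r is true, r is true, so Dia r and r is true.
      At w3: Dia r requires r at some successor in {w0, w1, w5, w6}.
        r holds at w0, so Dia r is true at w3.
Satisfying worlds: {w0, w1, w2, w3, w5, w6}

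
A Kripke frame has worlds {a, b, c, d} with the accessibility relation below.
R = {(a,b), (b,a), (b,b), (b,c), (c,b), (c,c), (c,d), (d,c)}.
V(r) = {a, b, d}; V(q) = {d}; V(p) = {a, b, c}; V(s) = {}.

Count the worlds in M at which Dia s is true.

0

Let φ = Dia s. Evaluate φ at each world:
  a (successors {b}): φ is false.
  b (successors {a, b, c}): φ is false.
  c (successors {b, c, d}): φ is false.
  d (successors {c}): φ is false.
For instance, at c:
  At c: Dia s requires s at some successor in {b, c, d}.
    At b: s is false.
    At c: s is false.
    At d: s is false.
  So Dia s is false at c.
Satisfying worlds: none.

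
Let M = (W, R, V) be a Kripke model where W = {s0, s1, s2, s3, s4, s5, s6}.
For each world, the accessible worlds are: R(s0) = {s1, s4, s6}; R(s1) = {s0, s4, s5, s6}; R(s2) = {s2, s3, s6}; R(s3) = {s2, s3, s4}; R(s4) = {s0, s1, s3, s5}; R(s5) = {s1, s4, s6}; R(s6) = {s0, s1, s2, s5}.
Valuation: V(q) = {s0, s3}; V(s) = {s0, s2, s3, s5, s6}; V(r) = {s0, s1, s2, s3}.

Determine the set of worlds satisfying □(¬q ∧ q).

Recall that □ψ holds at a world iff ψ holds at every accessible world, and ◇ψ holds iff ψ holds at some accessible world.
Let φ = □(¬q ∧ q). Evaluate φ at each world:
  s0 (successors {s1, s4, s6}): φ is false.
  s1 (successors {s0, s4, s5, s6}): φ is false.
  s2 (successors {s2, s3, s6}): φ is false.
  s3 (successors {s2, s3, s4}): φ is false.
  s4 (successors {s0, s1, s3, s5}): φ is false.
  s5 (successors {s1, s4, s6}): φ is false.
  s6 (successors {s0, s1, s2, s5}): φ is false.
For instance, at s6:
  At s6: □(¬q ∧ q) requires ¬q ∧ q at every successor {s0, s1, s2, s5}.
    ¬q ∧ q fails at s0, so □(¬q ∧ q) is false at s6.
Satisfying worlds: none.

none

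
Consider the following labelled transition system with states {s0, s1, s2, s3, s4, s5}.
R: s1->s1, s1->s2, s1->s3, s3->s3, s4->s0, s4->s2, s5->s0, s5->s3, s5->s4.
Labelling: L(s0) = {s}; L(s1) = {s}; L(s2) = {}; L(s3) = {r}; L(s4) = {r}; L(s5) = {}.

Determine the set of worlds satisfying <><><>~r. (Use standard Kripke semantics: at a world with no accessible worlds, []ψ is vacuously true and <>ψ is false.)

s1

Let φ = <><><>~r. Evaluate φ at each world:
  s0 (successors ∅): φ is false.
  s1 (successors {s1, s2, s3}): φ is true.
  s2 (successors ∅): φ is false.
  s3 (successors {s3}): φ is false.
  s4 (successors {s0, s2}): φ is false.
  s5 (successors {s0, s3, s4}): φ is false.
For instance, at s3:
  At s3: <><><>~r requires <><>~r at some successor in {s3}.
    At s3: <><>~r is false.
  So <><><>~r is false at s3.
Satisfying worlds: {s1}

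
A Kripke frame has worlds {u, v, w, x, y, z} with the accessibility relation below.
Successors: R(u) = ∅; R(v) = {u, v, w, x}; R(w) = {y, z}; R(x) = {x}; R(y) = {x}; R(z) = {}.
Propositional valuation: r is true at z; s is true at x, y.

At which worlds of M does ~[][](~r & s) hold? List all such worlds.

Recall that []ψ holds at a world iff ψ holds at every accessible world, and <>ψ holds iff ψ holds at some accessible world.
Let φ = ~[][](~r & s). Evaluate φ at each world:
  u (successors ∅): φ is false.
  v (successors {u, v, w, x}): φ is true.
  w (successors {y, z}): φ is false.
  x (successors {x}): φ is false.
  y (successors {x}): φ is false.
  z (successors ∅): φ is false.
For instance, at w:
  At w: [][](~r & s) is true, so ~[][](~r & s) is false.
    At w: [][](~r & s) requires [](~r & s) at every successor {y, z}.
      At y: [](~r & s) is true.
      At z: [](~r & s) is true.
    So [][](~r & s) is true at w.
Satisfying worlds: {v}

v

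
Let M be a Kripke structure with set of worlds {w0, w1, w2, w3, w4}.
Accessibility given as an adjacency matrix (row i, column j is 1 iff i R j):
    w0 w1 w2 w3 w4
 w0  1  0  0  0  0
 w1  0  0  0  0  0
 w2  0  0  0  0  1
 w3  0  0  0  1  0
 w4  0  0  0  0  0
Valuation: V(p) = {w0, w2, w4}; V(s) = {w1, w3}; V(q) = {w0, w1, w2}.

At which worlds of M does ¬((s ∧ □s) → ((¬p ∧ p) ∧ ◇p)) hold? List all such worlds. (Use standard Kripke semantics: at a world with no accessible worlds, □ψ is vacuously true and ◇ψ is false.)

Recall that □ψ holds at a world iff ψ holds at every accessible world, and ◇ψ holds iff ψ holds at some accessible world.
Let φ = ¬((s ∧ □s) → ((¬p ∧ p) ∧ ◇p)). Evaluate φ at each world:
  w0 (successors {w0}): φ is false.
  w1 (successors ∅): φ is true.
  w2 (successors {w4}): φ is false.
  w3 (successors {w3}): φ is true.
  w4 (successors ∅): φ is false.
For instance, at w2:
  At w2: (s ∧ □s) → ((¬p ∧ p) ∧ ◇p) is true, so ¬((s ∧ □s) → ((¬p ∧ p) ∧ ◇p)) is false.
    At w2: s ∧ □s is false, (¬p ∧ p) ∧ ◇p is false, so (s ∧ □s) → ((¬p ∧ p) ∧ ◇p) is true.
      At w2: s is false, □s is false, so s ∧ □s is false.
      At w2: ¬p ∧ p is false, ◇p is true, so (¬p ∧ p) ∧ ◇p is false.
Satisfying worlds: {w1, w3}

w1, w3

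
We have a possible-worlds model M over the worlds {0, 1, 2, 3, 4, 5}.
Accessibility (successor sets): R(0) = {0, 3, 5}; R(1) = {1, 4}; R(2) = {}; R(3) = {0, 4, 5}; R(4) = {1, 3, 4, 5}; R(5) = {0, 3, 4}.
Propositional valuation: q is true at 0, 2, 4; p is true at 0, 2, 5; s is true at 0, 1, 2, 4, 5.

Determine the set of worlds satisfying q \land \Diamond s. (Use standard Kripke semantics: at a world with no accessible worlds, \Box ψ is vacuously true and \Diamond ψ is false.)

Let φ = q \land \Diamond s. Evaluate φ at each world:
  0 (successors {0, 3, 5}): φ is true.
  1 (successors {1, 4}): φ is false.
  2 (successors ∅): φ is false.
  3 (successors {0, 4, 5}): φ is false.
  4 (successors {1, 3, 4, 5}): φ is true.
  5 (successors {0, 3, 4}): φ is false.
For instance, at 5:
  At 5: q is false, \Diamond s is true, so q \land \Diamond s is false.
    At 5: \Diamond s requires s at some successor in {0, 3, 4}.
      s holds at 0, so \Diamond s is true at 5.
Satisfying worlds: {0, 4}

0, 4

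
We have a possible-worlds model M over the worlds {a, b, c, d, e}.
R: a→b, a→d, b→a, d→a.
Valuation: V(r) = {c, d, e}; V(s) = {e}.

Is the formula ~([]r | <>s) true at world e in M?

At e: []r | <>s is true, so ~([]r | <>s) is false.
  At e: []r is true, <>s is false, so []r | <>s is true.
    At e: no accessible worlds, so []r holds vacuously.
    At e: no accessible worlds, so <>s is false.

No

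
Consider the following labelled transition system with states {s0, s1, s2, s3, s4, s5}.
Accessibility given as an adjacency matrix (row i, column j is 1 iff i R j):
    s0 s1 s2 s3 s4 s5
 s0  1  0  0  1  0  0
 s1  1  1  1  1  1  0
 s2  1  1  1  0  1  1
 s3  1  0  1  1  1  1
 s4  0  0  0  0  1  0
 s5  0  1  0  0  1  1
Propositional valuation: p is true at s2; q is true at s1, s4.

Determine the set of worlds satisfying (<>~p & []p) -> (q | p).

Let φ = (<>~p & []p) -> (q | p). Evaluate φ at each world:
  s0 (successors {s0, s3}): φ is true.
  s1 (successors {s0, s1, s2, s3, s4}): φ is true.
  s2 (successors {s0, s1, s2, s4, s5}): φ is true.
  s3 (successors {s0, s2, s3, s4, s5}): φ is true.
  s4 (successors {s4}): φ is true.
  s5 (successors {s1, s4, s5}): φ is true.
For instance, at s5:
  At s5: <>~p & []p is false, q | p is false, so (<>~p & []p) -> (q | p) is true.
    At s5: <>~p is true, []p is false, so <>~p & []p is false.
      At s5: <>~p requires ~p at some successor in {s1, s4, s5}.
        ~p holds at s1, so <>~p is true at s5.
      At s5: []p requires p at every successor {s1, s4, s5}.
        p fails at s1, so []p is false at s5.
Satisfying worlds: {s0, s1, s2, s3, s4, s5}

s0, s1, s2, s3, s4, s5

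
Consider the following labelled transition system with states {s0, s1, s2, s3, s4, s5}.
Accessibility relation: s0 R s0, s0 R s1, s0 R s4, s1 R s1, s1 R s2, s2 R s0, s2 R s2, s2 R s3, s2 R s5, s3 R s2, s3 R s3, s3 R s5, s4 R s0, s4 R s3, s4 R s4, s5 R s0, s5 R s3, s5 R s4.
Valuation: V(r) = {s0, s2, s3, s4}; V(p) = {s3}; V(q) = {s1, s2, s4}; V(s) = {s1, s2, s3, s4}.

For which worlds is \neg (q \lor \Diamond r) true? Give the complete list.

none

Recall that \Diamond ψ holds at a world iff ψ holds at some accessible world.
Let φ = \neg (q \lor \Diamond r). Evaluate φ at each world:
  s0 (successors {s0, s1, s4}): φ is false.
  s1 (successors {s1, s2}): φ is false.
  s2 (successors {s0, s2, s3, s5}): φ is false.
  s3 (successors {s2, s3, s5}): φ is false.
  s4 (successors {s0, s3, s4}): φ is false.
  s5 (successors {s0, s3, s4}): φ is false.
For instance, at s2:
  At s2: q \lor \Diamond r is true, so \neg (q \lor \Diamond r) is false.
    At s2: q is true, \Diamond r is true, so q \lor \Diamond r is true.
      At s2: \Diamond r requires r at some successor in {s0, s2, s3, s5}.
        r holds at s0, so \Diamond r is true at s2.
Satisfying worlds: none.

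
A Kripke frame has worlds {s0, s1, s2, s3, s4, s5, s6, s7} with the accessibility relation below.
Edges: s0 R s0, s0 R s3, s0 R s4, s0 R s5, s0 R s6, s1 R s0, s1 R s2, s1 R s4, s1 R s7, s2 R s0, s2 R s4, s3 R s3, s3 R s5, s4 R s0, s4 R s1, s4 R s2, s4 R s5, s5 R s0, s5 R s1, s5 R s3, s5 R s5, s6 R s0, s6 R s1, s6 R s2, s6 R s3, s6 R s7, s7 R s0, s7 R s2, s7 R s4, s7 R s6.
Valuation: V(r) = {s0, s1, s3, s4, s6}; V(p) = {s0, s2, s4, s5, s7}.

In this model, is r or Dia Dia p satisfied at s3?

Yes

Recall that Dia ψ holds at a world iff ψ holds at some accessible world.
At s3: r is true, Dia Dia p is true, so r or Dia Dia p is true.
  At s3: Dia Dia p requires Dia p at some successor in {s3, s5}.
    Dia p holds at s3, so Dia Dia p is true at s3.
      At s3: Dia p requires p at some successor in {s3, s5}.
        p holds at s5, so Dia p is true at s3.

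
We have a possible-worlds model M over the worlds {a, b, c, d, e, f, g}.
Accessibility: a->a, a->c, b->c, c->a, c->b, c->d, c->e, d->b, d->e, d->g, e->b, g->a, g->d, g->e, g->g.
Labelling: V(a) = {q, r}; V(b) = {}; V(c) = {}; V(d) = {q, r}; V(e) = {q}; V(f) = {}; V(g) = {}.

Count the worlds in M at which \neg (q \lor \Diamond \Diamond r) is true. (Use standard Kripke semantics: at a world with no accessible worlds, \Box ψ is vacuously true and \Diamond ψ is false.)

Let φ = \neg (q \lor \Diamond \Diamond r). Evaluate φ at each world:
  a (successors {a, c}): φ is false.
  b (successors {c}): φ is false.
  c (successors {a, b, d, e}): φ is false.
  d (successors {b, e, g}): φ is false.
  e (successors {b}): φ is false.
  f (successors ∅): φ is true.
  g (successors {a, d, e, g}): φ is false.
For instance, at d:
  At d: q \lor \Diamond \Diamond r is true, so \neg (q \lor \Diamond \Diamond r) is false.
    At d: q is true, \Diamond \Diamond r is true, so q \lor \Diamond \Diamond r is true.
      At d: \Diamond \Diamond r requires \Diamond r at some successor in {b, e, g}.
        \Diamond r holds at g, so \Diamond \Diamond r is true at d.
Satisfying worlds: {f}

1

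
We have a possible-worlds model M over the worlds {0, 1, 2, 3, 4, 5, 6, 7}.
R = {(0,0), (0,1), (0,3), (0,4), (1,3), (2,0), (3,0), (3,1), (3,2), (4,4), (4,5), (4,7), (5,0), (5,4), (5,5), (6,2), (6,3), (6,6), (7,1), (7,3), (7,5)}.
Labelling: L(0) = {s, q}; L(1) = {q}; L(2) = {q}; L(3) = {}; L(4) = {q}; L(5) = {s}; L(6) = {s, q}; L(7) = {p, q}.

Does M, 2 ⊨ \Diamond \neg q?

At 2: \Diamond \neg q requires \neg q at some successor in {0}.
  At 0: \neg q is false.
So \Diamond \neg q is false at 2.

No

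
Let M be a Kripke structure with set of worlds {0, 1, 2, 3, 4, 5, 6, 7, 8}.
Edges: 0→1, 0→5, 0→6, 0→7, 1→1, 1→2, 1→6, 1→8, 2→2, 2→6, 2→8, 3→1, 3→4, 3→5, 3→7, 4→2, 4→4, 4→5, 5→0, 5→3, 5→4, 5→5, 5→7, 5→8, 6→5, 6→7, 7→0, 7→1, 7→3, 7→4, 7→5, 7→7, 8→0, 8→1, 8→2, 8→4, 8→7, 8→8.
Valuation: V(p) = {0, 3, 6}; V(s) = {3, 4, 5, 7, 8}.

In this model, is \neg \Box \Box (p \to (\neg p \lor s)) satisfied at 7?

Recall that \Box ψ holds at a world iff ψ holds at every accessible world, and \Diamond ψ holds iff ψ holds at some accessible world.
At 7: \Box \Box (p \to (\neg p \lor s)) is false, so \neg \Box \Box (p \to (\neg p \lor s)) is true.
  At 7: \Box \Box (p \to (\neg p \lor s)) requires \Box (p \to (\neg p \lor s)) at every successor {0, 1, 3, 4, 5, 7}.
    \Box (p \to (\neg p \lor s)) fails at 0, so \Box \Box (p \to (\neg p \lor s)) is false at 7.
      At 0: \Box (p \to (\neg p \lor s)) requires p \to (\neg p \lor s) at every successor {1, 5, 6, 7}.
        p \to (\neg p \lor s) fails at 6, so \Box (p \to (\neg p \lor s)) is false at 0.

Yes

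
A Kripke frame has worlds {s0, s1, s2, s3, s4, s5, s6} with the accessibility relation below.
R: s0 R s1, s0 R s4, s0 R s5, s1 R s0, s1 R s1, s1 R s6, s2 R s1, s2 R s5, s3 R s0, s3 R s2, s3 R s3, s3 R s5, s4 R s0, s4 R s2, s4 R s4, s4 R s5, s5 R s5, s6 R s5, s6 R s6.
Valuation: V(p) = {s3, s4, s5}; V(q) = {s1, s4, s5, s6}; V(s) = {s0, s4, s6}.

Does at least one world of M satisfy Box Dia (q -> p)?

Yes

Let φ = Box Dia (q -> p). Evaluate φ at each world:
  s0 (successors {s1, s4, s5}): φ is true.
  s1 (successors {s0, s1, s6}): φ is true.
  s2 (successors {s1, s5}): φ is true.
  s3 (successors {s0, s2, s3, s5}): φ is true.
  s4 (successors {s0, s2, s4, s5}): φ is true.
  s5 (successors {s5}): φ is true.
  s6 (successors {s5, s6}): φ is true.
Detail at s0 (witness):
  At s0: Box Dia (q -> p) requires Dia (q -> p) at every successor {s1, s4, s5}.
      At s1: Dia (q -> p) requires q -> p at some successor in {s0, s1, s6}.
        q -> p holds at s0, so Dia (q -> p) is true at s1.
      At s4: Dia (q -> p) requires q -> p at some successor in {s0, s2, s4, s5}.
        q -> p holds at s0, so Dia (q -> p) is true at s4.
      At s5: Dia (q -> p) requires q -> p at some successor in {s5}.
        q -> p holds at s5, so Dia (q -> p) is true at s5.
  So Box Dia (q -> p) is true at s0.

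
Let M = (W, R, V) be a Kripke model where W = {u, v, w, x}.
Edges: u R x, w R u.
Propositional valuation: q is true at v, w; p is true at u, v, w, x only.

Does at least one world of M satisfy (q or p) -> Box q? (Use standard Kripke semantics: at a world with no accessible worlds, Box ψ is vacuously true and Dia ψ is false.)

Let φ = (q or p) -> Box q. Evaluate φ at each world:
  u (successors {x}): φ is false.
  v (successors ∅): φ is true.
  w (successors {u}): φ is false.
  x (successors ∅): φ is true.
Detail at v (witness):
  At v: q or p is true, Box q is true, so (q or p) -> Box q is true.
    At v: no accessible worlds, so Box q holds vacuously.

Yes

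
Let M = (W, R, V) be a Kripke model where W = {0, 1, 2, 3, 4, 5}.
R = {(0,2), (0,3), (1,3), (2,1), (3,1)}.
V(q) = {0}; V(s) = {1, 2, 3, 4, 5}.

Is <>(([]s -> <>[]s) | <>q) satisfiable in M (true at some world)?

Yes

Let φ = <>(([]s -> <>[]s) | <>q). Evaluate φ at each world:
  0 (successors {2, 3}): φ is true.
  1 (successors {3}): φ is true.
  2 (successors {1}): φ is true.
  3 (successors {1}): φ is true.
  4 (successors ∅): φ is false.
  5 (successors ∅): φ is false.
Detail at 0 (witness):
  At 0: <>(([]s -> <>[]s) | <>q) requires ([]s -> <>[]s) | <>q at some successor in {2, 3}.
    ([]s -> <>[]s) | <>q holds at 2, so <>(([]s -> <>[]s) | <>q) is true at 0.
      At 2: []s -> <>[]s is true, <>q is false, so ([]s -> <>[]s) | <>q is true.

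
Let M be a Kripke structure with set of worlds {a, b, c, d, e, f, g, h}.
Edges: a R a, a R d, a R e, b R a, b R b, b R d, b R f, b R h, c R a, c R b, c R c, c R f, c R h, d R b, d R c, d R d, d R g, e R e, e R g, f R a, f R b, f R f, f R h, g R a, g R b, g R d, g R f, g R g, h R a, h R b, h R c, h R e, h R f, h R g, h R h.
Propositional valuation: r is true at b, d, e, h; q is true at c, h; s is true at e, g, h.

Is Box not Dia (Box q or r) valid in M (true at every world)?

Let φ = Box not Dia (Box q or r). Evaluate φ at each world:
  a (successors {a, d, e}): φ is false.
  b (successors {a, b, d, f, h}): φ is false.
  c (successors {a, b, c, f, h}): φ is false.
  d (successors {b, c, d, g}): φ is false.
  e (successors {e, g}): φ is false.
  f (successors {a, b, f, h}): φ is false.
  g (successors {a, b, d, f, g}): φ is false.
  h (successors {a, b, c, e, f, g, h}): φ is false.
Detail at a (counterexample):
  At a: Box not Dia (Box q or r) requires not Dia (Box q or r) at every successor {a, d, e}.
    not Dia (Box q or r) fails at a, so Box not Dia (Box q or r) is false at a.
      At a: Dia (Box q or r) is true, so not Dia (Box q or r) is false.

No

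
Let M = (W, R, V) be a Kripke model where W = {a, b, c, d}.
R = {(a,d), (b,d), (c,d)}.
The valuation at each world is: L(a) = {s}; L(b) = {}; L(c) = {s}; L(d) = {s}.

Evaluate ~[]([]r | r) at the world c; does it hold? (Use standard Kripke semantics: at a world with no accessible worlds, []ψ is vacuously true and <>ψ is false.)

At c: []([]r | r) is true, so ~[]([]r | r) is false.
  At c: []([]r | r) requires []r | r at every successor {d}.
      At d: []r is true, r is false, so []r | r is true.
  So []([]r | r) is true at c.

No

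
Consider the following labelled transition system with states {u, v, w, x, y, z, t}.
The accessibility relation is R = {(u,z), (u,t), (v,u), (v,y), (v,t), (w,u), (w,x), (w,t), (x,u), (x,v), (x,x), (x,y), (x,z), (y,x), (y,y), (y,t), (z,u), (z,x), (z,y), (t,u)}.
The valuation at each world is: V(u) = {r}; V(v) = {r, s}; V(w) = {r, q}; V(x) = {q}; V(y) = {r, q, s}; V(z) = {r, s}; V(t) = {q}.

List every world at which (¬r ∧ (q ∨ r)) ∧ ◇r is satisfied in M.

Let φ = (¬r ∧ (q ∨ r)) ∧ ◇r. Evaluate φ at each world:
  u (successors {z, t}): φ is false.
  v (successors {u, y, t}): φ is false.
  w (successors {u, x, t}): φ is false.
  x (successors {u, v, x, y, z}): φ is true.
  y (successors {x, y, t}): φ is false.
  z (successors {u, x, y}): φ is false.
  t (successors {u}): φ is true.
For instance, at y:
  At y: ¬r ∧ (q ∨ r) is false, ◇r is true, so (¬r ∧ (q ∨ r)) ∧ ◇r is false.
    At y: ◇r requires r at some successor in {x, y, t}.
      r holds at y, so ◇r is true at y.
Satisfying worlds: {x, t}

x, t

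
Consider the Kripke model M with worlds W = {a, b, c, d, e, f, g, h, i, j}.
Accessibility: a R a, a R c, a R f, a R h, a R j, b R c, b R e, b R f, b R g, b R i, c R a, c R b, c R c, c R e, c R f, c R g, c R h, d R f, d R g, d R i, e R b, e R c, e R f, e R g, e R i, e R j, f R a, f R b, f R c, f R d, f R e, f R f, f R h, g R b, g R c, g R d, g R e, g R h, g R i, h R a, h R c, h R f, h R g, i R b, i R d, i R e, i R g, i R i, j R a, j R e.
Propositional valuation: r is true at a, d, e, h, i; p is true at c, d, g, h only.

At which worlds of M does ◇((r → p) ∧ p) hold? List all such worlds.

Let φ = ◇((r → p) ∧ p). Evaluate φ at each world:
  a (successors {a, c, f, h, j}): φ is true.
  b (successors {c, e, f, g, i}): φ is true.
  c (successors {a, b, c, e, f, g, h}): φ is true.
  d (successors {f, g, i}): φ is true.
  e (successors {b, c, f, g, i, j}): φ is true.
  f (successors {a, b, c, d, e, f, h}): φ is true.
  g (successors {b, c, d, e, h, i}): φ is true.
  h (successors {a, c, f, g}): φ is true.
  i (successors {b, d, e, g, i}): φ is true.
  j (successors {a, e}): φ is false.
For instance, at b:
  At b: ◇((r → p) ∧ p) requires (r → p) ∧ p at some successor in {c, e, f, g, i}.
    (r → p) ∧ p holds at c, so ◇((r → p) ∧ p) is true at b.
Satisfying worlds: {a, b, c, d, e, f, g, h, i}

a, b, c, d, e, f, g, h, i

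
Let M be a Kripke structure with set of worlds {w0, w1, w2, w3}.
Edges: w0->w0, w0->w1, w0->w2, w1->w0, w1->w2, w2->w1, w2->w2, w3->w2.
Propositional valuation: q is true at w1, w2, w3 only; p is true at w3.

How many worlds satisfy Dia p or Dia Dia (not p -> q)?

Recall that Dia ψ holds at a world iff ψ holds at some accessible world.
Let φ = Dia p or Dia Dia (not p -> q). Evaluate φ at each world:
  w0 (successors {w0, w1, w2}): φ is true.
  w1 (successors {w0, w2}): φ is true.
  w2 (successors {w1, w2}): φ is true.
  w3 (successors {w2}): φ is true.
For instance, at w0:
  At w0: Dia p is false, Dia Dia (not p -> q) is true, so Dia p or Dia Dia (not p -> q) is true.
    At w0: Dia p requires p at some successor in {w0, w1, w2}.
      At w0: p is false.
      At w1: p is false.
      At w2: p is false.
    So Dia p is false at w0.
    At w0: Dia Dia (not p -> q) requires Dia (not p -> q) at some successor in {w0, w1, w2}.
      Dia (not p -> q) holds at w0, so Dia Dia (not p -> q) is true at w0.
Satisfying worlds: {w0, w1, w2, w3}

4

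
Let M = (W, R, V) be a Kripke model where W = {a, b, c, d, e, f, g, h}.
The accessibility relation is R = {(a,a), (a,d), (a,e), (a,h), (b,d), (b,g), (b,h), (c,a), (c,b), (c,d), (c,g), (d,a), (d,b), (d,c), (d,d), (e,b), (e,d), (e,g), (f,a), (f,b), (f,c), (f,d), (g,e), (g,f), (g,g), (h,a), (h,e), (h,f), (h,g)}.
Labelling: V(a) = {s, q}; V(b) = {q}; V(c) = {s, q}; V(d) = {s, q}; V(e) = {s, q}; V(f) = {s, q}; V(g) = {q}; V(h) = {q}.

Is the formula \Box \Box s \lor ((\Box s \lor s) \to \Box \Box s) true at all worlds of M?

Let φ = \Box \Box s \lor ((\Box s \lor s) \to \Box \Box s). Evaluate φ at each world:
  a (successors {a, d, e, h}): φ is false.
  b (successors {d, g, h}): φ is true.
  c (successors {a, b, d, g}): φ is false.
  d (successors {a, b, c, d}): φ is false.
  e (successors {b, d, g}): φ is false.
  f (successors {a, b, c, d}): φ is false.
  g (successors {e, f, g}): φ is true.
  h (successors {a, e, f, g}): φ is true.
Detail at a (counterexample):
  At a: \Box \Box s is false, (\Box s \lor s) \to \Box \Box s is false, so \Box \Box s \lor ((\Box s \lor s) \to \Box \Box s) is false.
    At a: \Box \Box s requires \Box s at every successor {a, d, e, h}.
      \Box s fails at a, so \Box \Box s is false at a.
    At a: \Box s \lor s is true, \Box \Box s is false, so (\Box s \lor s) \to \Box \Box s is false.
      At a: \Box s is false, s is true, so \Box s \lor s is true.
      At a: \Box \Box s requires \Box s at every successor {a, d, e, h}.
        \Box s fails at a, so \Box \Box s is false at a.

No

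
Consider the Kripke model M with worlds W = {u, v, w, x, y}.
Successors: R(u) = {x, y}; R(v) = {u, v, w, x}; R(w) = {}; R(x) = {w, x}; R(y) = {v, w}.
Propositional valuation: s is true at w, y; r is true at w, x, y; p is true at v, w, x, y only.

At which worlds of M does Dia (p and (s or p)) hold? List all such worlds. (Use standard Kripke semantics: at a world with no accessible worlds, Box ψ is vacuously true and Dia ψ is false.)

Let φ = Dia (p and (s or p)). Evaluate φ at each world:
  u (successors {x, y}): φ is true.
  v (successors {u, v, w, x}): φ is true.
  w (successors ∅): φ is false.
  x (successors {w, x}): φ is true.
  y (successors {v, w}): φ is true.
For instance, at y:
  At y: Dia (p and (s or p)) requires p and (s or p) at some successor in {v, w}.
    p and (s or p) holds at v, so Dia (p and (s or p)) is true at y.
Satisfying worlds: {u, v, x, y}

u, v, x, y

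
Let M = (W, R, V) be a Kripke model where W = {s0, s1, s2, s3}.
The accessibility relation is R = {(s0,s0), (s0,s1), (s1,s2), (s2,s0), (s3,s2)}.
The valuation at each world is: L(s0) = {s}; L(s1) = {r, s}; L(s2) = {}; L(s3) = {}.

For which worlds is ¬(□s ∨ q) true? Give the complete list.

s1, s3

Recall that □ψ holds at a world iff ψ holds at every accessible world, and ◇ψ holds iff ψ holds at some accessible world.
Let φ = ¬(□s ∨ q). Evaluate φ at each world:
  s0 (successors {s0, s1}): φ is false.
  s1 (successors {s2}): φ is true.
  s2 (successors {s0}): φ is false.
  s3 (successors {s2}): φ is true.
For instance, at s1:
  At s1: □s ∨ q is false, so ¬(□s ∨ q) is true.
    At s1: □s is false, q is false, so □s ∨ q is false.
      At s1: □s requires s at every successor {s2}.
        s fails at s2, so □s is false at s1.
Satisfying worlds: {s1, s3}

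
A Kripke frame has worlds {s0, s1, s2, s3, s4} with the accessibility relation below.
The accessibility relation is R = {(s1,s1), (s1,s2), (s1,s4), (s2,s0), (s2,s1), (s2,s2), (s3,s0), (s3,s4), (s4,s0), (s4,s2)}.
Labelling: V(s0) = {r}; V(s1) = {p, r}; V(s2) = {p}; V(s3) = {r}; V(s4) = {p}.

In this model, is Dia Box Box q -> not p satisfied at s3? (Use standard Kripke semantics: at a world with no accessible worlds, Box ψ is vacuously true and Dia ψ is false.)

At s3: Dia Box Box q is true, not p is true, so Dia Box Box q -> not p is true.
  At s3: Dia Box Box q requires Box Box q at some successor in {s0, s4}.
    Box Box q holds at s0, so Dia Box Box q is true at s3.
      At s0: no accessible worlds, so Box Box q holds vacuously.

Yes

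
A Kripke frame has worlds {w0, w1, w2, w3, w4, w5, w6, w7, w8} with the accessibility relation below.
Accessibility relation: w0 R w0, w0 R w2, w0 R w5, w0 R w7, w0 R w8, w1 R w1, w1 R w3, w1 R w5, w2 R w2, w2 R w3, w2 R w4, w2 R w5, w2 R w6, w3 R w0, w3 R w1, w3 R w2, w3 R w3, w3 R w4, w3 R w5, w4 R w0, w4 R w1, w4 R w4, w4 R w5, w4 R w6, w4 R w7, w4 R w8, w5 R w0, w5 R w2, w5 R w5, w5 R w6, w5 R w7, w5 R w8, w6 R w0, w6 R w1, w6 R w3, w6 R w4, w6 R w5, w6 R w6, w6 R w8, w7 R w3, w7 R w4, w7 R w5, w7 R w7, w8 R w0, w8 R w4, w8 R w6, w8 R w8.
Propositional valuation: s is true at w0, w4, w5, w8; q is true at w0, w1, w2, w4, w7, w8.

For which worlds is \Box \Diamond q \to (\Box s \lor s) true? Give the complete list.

w0, w4, w5, w8

Let φ = \Box \Diamond q \to (\Box s \lor s). Evaluate φ at each world:
  w0 (successors {w0, w2, w5, w7, w8}): φ is true.
  w1 (successors {w1, w3, w5}): φ is false.
  w2 (successors {w2, w3, w4, w5, w6}): φ is false.
  w3 (successors {w0, w1, w2, w3, w4, w5}): φ is false.
  w4 (successors {w0, w1, w4, w5, w6, w7, w8}): φ is true.
  w5 (successors {w0, w2, w5, w6, w7, w8}): φ is true.
  w6 (successors {w0, w1, w3, w4, w5, w6, w8}): φ is false.
  w7 (successors {w3, w4, w5, w7}): φ is false.
  w8 (successors {w0, w4, w6, w8}): φ is true.
For instance, at w5:
  At w5: \Box \Diamond q is true, \Box s \lor s is true, so \Box \Diamond q \to (\Box s \lor s) is true.
    At w5: \Box \Diamond q requires \Diamond q at every successor {w0, w2, w5, w6, w7, w8}.
      At w0: \Diamond q is true.
      At w2: \Diamond q is true.
      At w5: \Diamond q is true.
      At w6: \Diamond q is true.
      At w7: \Diamond q is true.
      At w8: \Diamond q is true.
    So \Box \Diamond q is true at w5.
    At w5: \Box s is false, s is true, so \Box s \lor s is true.
      At w5: \Box s requires s at every successor {w0, w2, w5, w6, w7, w8}.
        s fails at w2, so \Box s is false at w5.
Satisfying worlds: {w0, w4, w5, w8}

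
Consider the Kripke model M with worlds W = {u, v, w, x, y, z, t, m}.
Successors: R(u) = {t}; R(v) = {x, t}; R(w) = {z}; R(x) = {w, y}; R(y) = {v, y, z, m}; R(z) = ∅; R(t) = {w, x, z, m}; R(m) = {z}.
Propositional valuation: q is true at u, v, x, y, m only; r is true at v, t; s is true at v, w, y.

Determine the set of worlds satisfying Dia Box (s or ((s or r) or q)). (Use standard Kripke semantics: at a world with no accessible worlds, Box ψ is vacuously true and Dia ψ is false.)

v, w, y, t, m

Let φ = Dia Box (s or ((s or r) or q)). Evaluate φ at each world:
  u (successors {t}): φ is false.
  v (successors {x, t}): φ is true.
  w (successors {z}): φ is true.
  x (successors {w, y}): φ is false.
  y (successors {v, y, z, m}): φ is true.
  z (successors ∅): φ is false.
  t (successors {w, x, z, m}): φ is true.
  m (successors {z}): φ is true.
For instance, at m:
  At m: Dia Box (s or ((s or r) or q)) requires Box (s or ((s or r) or q)) at some successor in {z}.
    Box (s or ((s or r) or q)) holds at z, so Dia Box (s or ((s or r) or q)) is true at m.
      At z: no accessible worlds, so Box (s or ((s or r) or q)) holds vacuously.
Satisfying worlds: {v, w, y, t, m}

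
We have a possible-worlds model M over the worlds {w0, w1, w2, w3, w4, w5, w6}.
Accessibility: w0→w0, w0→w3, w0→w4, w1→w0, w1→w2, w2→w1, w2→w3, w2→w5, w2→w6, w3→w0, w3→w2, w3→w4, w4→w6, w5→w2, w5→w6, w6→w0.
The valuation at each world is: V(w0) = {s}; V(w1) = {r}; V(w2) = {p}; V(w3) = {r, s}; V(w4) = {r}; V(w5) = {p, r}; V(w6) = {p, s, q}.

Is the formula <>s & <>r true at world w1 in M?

Recall that <>ψ holds at a world iff ψ holds at some accessible world.
At w1: <>s is true, <>r is false, so <>s & <>r is false.
  At w1: <>s requires s at some successor in {w0, w2}.
    s holds at w0, so <>s is true at w1.
  At w1: <>r requires r at some successor in {w0, w2}.
    At w0: r is false.
    At w2: r is false.
  So <>r is false at w1.

No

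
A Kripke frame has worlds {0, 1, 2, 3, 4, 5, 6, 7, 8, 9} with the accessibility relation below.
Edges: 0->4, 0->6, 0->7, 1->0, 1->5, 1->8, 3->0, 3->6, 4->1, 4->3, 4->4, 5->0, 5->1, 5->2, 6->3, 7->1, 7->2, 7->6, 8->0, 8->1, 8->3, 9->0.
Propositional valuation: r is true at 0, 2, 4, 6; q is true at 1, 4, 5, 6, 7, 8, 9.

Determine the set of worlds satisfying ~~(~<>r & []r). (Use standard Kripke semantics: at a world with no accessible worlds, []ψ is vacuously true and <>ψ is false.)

2

Let φ = ~~(~<>r & []r). Evaluate φ at each world:
  0 (successors {4, 6, 7}): φ is false.
  1 (successors {0, 5, 8}): φ is false.
  2 (successors ∅): φ is true.
  3 (successors {0, 6}): φ is false.
  4 (successors {1, 3, 4}): φ is false.
  5 (successors {0, 1, 2}): φ is false.
  6 (successors {3}): φ is false.
  7 (successors {1, 2, 6}): φ is false.
  8 (successors {0, 1, 3}): φ is false.
  9 (successors {0}): φ is false.
For instance, at 6:
  At 6: ~(~<>r & []r) is true, so ~~(~<>r & []r) is false.
    At 6: ~<>r & []r is false, so ~(~<>r & []r) is true.
      At 6: ~<>r is true, []r is false, so ~<>r & []r is false.
Satisfying worlds: {2}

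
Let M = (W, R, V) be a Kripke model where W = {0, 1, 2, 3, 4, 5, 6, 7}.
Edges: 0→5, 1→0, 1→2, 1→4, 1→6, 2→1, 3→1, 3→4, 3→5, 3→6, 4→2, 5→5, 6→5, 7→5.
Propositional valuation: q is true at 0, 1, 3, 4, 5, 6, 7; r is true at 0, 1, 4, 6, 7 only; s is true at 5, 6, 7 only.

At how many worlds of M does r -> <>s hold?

Recall that <>ψ holds at a world iff ψ holds at some accessible world.
Let φ = r -> <>s. Evaluate φ at each world:
  0 (successors {5}): φ is true.
  1 (successors {0, 2, 4, 6}): φ is true.
  2 (successors {1}): φ is true.
  3 (successors {1, 4, 5, 6}): φ is true.
  4 (successors {2}): φ is false.
  5 (successors {5}): φ is true.
  6 (successors {5}): φ is true.
  7 (successors {5}): φ is true.
For instance, at 2:
  At 2: r is false, <>s is false, so r -> <>s is true.
    At 2: <>s requires s at some successor in {1}.
      At 1: s is false.
    So <>s is false at 2.
Satisfying worlds: {0, 1, 2, 3, 5, 6, 7}

7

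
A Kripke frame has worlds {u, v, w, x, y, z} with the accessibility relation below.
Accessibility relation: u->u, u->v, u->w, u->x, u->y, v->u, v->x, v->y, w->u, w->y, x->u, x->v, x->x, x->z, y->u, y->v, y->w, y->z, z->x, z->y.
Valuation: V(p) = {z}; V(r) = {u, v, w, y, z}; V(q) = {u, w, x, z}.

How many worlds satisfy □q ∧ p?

Let φ = □q ∧ p. Evaluate φ at each world:
  u (successors {u, v, w, x, y}): φ is false.
  v (successors {u, x, y}): φ is false.
  w (successors {u, y}): φ is false.
  x (successors {u, v, x, z}): φ is false.
  y (successors {u, v, w, z}): φ is false.
  z (successors {x, y}): φ is false.
For instance, at v:
  At v: □q is false, p is false, so □q ∧ p is false.
    At v: □q requires q at every successor {u, x, y}.
      q fails at y, so □q is false at v.
Satisfying worlds: none.

0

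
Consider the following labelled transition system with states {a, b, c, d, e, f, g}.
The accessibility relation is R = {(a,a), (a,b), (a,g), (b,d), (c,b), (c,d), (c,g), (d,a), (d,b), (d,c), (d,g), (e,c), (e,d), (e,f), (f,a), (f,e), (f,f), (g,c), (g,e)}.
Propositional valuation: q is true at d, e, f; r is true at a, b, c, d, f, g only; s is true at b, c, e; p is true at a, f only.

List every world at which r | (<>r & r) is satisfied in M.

Recall that <>ψ holds at a world iff ψ holds at some accessible world.
Let φ = r | (<>r & r). Evaluate φ at each world:
  a (successors {a, b, g}): φ is true.
  b (successors {d}): φ is true.
  c (successors {b, d, g}): φ is true.
  d (successors {a, b, c, g}): φ is true.
  e (successors {c, d, f}): φ is false.
  f (successors {a, e, f}): φ is true.
  g (successors {c, e}): φ is true.
For instance, at g:
  At g: r is true, <>r & r is true, so r | (<>r & r) is true.
    At g: <>r is true, r is true, so <>r & r is true.
      At g: <>r requires r at some successor in {c, e}.
        r holds at c, so <>r is true at g.
Satisfying worlds: {a, b, c, d, f, g}

a, b, c, d, f, g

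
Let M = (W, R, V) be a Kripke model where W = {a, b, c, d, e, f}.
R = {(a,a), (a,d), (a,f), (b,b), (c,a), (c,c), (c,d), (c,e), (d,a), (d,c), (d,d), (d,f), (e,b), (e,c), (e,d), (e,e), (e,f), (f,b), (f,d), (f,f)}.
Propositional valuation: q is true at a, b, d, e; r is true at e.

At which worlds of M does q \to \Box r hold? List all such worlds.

Let φ = q \to \Box r. Evaluate φ at each world:
  a (successors {a, d, f}): φ is false.
  b (successors {b}): φ is false.
  c (successors {a, c, d, e}): φ is true.
  d (successors {a, c, d, f}): φ is false.
  e (successors {b, c, d, e, f}): φ is false.
  f (successors {b, d, f}): φ is true.
For instance, at f:
  At f: q is false, \Box r is false, so q \to \Box r is true.
    At f: \Box r requires r at every successor {b, d, f}.
      r fails at b, so \Box r is false at f.
Satisfying worlds: {c, f}

c, f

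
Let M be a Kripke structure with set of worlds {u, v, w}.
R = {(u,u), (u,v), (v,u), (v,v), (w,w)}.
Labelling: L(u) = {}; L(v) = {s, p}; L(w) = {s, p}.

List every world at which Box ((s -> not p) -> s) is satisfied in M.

w

Let φ = Box ((s -> not p) -> s). Evaluate φ at each world:
  u (successors {u, v}): φ is false.
  v (successors {u, v}): φ is false.
  w (successors {w}): φ is true.
For instance, at v:
  At v: Box ((s -> not p) -> s) requires (s -> not p) -> s at every successor {u, v}.
    (s -> not p) -> s fails at u, so Box ((s -> not p) -> s) is false at v.
Satisfying worlds: {w}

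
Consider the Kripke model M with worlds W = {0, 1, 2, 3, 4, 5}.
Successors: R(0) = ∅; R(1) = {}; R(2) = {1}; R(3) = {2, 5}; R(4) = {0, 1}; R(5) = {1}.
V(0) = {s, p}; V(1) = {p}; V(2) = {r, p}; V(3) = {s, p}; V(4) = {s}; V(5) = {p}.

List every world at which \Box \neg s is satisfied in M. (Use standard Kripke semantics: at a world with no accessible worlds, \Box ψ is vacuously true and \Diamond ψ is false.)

Let φ = \Box \neg s. Evaluate φ at each world:
  0 (successors ∅): φ is true.
  1 (successors ∅): φ is true.
  2 (successors {1}): φ is true.
  3 (successors {2, 5}): φ is true.
  4 (successors {0, 1}): φ is false.
  5 (successors {1}): φ is true.
For instance, at 3:
  At 3: \Box \neg s requires \neg s at every successor {2, 5}.
    At 2: \neg s is true.
    At 5: \neg s is true.
  So \Box \neg s is true at 3.
Satisfying worlds: {0, 1, 2, 3, 5}

0, 1, 2, 3, 5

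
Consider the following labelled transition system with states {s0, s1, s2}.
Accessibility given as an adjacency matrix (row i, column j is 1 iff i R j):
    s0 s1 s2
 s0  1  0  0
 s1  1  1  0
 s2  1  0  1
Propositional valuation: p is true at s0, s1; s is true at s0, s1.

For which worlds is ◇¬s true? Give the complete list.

Recall that ◇ψ holds at a world iff ψ holds at some accessible world.
Let φ = ◇¬s. Evaluate φ at each world:
  s0 (successors {s0}): φ is false.
  s1 (successors {s0, s1}): φ is false.
  s2 (successors {s0, s2}): φ is true.
For instance, at s0:
  At s0: ◇¬s requires ¬s at some successor in {s0}.
    At s0: ¬s is false.
  So ◇¬s is false at s0.
Satisfying worlds: {s2}

s2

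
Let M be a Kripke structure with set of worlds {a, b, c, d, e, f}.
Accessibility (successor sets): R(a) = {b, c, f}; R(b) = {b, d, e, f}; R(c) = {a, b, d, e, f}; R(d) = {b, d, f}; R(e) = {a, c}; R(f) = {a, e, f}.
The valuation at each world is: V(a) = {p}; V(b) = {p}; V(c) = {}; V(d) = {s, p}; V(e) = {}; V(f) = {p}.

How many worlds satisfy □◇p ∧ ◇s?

3

Let φ = □◇p ∧ ◇s. Evaluate φ at each world:
  a (successors {b, c, f}): φ is false.
  b (successors {b, d, e, f}): φ is true.
  c (successors {a, b, d, e, f}): φ is true.
  d (successors {b, d, f}): φ is true.
  e (successors {a, c}): φ is false.
  f (successors {a, e, f}): φ is false.
For instance, at c:
  At c: □◇p is true, ◇s is true, so □◇p ∧ ◇s is true.
    At c: □◇p requires ◇p at every successor {a, b, d, e, f}.
      At a: ◇p is true.
      At b: ◇p is true.
      At d: ◇p is true.
      At e: ◇p is true.
      At f: ◇p is true.
    So □◇p is true at c.
    At c: ◇s requires s at some successor in {a, b, d, e, f}.
      s holds at d, so ◇s is true at c.
Satisfying worlds: {b, c, d}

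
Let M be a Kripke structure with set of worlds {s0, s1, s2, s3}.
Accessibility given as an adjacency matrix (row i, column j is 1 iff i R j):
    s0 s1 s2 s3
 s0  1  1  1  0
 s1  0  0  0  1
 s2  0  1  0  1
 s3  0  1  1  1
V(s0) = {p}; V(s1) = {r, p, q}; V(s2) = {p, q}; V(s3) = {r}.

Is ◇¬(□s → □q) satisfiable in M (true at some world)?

Let φ = ◇¬(□s → □q). Evaluate φ at each world:
  s0 (successors {s0, s1, s2}): φ is false.
  s1 (successors {s3}): φ is false.
  s2 (successors {s1, s3}): φ is false.
  s3 (successors {s1, s2, s3}): φ is false.
For instance, at s1:
  At s1: ◇¬(□s → □q) requires ¬(□s → □q) at some successor in {s3}.
    At s3: ¬(□s → □q) is false.
  So ◇¬(□s → □q) is false at s1.

No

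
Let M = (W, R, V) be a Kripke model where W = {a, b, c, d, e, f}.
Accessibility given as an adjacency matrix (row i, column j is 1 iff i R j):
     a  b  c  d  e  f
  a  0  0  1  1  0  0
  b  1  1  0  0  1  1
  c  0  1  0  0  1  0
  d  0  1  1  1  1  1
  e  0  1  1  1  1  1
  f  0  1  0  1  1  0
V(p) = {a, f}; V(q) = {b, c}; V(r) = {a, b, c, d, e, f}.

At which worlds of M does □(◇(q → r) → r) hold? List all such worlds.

a, b, c, d, e, f

Let φ = □(◇(q → r) → r). Evaluate φ at each world:
  a (successors {c, d}): φ is true.
  b (successors {a, b, e, f}): φ is true.
  c (successors {b, e}): φ is true.
  d (successors {b, c, d, e, f}): φ is true.
  e (successors {b, c, d, e, f}): φ is true.
  f (successors {b, d, e}): φ is true.
For instance, at b:
  At b: □(◇(q → r) → r) requires ◇(q → r) → r at every successor {a, b, e, f}.
    At a: ◇(q → r) → r is true.
    At b: ◇(q → r) → r is true.
    At e: ◇(q → r) → r is true.
    At f: ◇(q → r) → r is true.
  So □(◇(q → r) → r) is true at b.
Satisfying worlds: {a, b, c, d, e, f}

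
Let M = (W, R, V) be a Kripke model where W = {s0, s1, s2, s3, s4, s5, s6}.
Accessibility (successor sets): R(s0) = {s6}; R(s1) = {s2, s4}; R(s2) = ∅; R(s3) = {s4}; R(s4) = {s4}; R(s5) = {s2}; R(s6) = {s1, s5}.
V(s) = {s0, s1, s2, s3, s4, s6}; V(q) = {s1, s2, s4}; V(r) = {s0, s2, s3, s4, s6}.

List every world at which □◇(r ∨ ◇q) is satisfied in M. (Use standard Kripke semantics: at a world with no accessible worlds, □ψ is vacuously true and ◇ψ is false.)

Let φ = □◇(r ∨ ◇q). Evaluate φ at each world:
  s0 (successors {s6}): φ is true.
  s1 (successors {s2, s4}): φ is false.
  s2 (successors ∅): φ is true.
  s3 (successors {s4}): φ is true.
  s4 (successors {s4}): φ is true.
  s5 (successors {s2}): φ is false.
  s6 (successors {s1, s5}): φ is true.
For instance, at s6:
  At s6: □◇(r ∨ ◇q) requires ◇(r ∨ ◇q) at every successor {s1, s5}.
      At s1: ◇(r ∨ ◇q) requires r ∨ ◇q at some successor in {s2, s4}.
        r ∨ ◇q holds at s2, so ◇(r ∨ ◇q) is true at s1.
      At s5: ◇(r ∨ ◇q) requires r ∨ ◇q at some successor in {s2}.
        r ∨ ◇q holds at s2, so ◇(r ∨ ◇q) is true at s5.
  So □◇(r ∨ ◇q) is true at s6.
Satisfying worlds: {s0, s2, s3, s4, s6}

s0, s2, s3, s4, s6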